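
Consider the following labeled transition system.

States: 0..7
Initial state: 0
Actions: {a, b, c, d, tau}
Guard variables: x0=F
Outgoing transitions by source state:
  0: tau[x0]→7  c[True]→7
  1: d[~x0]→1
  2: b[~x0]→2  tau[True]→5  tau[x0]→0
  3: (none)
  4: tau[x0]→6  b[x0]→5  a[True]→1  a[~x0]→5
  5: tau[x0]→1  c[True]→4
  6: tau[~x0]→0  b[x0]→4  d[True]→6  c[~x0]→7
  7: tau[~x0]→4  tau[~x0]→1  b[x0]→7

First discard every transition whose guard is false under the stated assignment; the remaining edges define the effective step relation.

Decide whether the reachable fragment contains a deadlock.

R = {0,1,4,5,7}
  0: c→7  [deg 1]
  1: d→1  [deg 1]
  4: a→1  a→5  [deg 2]
  5: c→4  [deg 1]
  7: tau→1  tau→4  [deg 2]

Answer: DEADLOCK-FREE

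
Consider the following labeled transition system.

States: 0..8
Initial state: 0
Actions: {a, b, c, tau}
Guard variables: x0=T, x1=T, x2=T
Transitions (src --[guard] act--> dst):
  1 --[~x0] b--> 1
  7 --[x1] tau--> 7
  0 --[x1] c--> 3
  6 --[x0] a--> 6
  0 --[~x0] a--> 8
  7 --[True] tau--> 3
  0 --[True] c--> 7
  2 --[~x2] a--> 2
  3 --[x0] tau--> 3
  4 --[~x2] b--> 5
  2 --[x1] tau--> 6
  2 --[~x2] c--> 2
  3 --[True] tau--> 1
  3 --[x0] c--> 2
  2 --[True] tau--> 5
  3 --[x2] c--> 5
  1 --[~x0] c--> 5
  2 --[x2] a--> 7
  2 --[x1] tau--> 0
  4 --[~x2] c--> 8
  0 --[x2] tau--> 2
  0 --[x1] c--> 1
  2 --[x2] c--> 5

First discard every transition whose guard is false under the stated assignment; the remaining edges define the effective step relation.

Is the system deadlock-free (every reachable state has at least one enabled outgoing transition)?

Reachable = {0,1,2,3,5,6,7}
  0: c→1  c→3  c→7  tau→2  [deg 4]
  1: ∅  [STUCK]
  2: a→7  c→5  tau→0  tau→5  tau→6  [deg 5]
  3: c→2  c→5  tau→1  tau→3  [deg 4]
  5: ∅  [STUCK]
  6: a→6  [deg 1]
  7: tau→3  tau→7  [deg 2]
Path to 1: c

Answer: DEADLOCK at state 1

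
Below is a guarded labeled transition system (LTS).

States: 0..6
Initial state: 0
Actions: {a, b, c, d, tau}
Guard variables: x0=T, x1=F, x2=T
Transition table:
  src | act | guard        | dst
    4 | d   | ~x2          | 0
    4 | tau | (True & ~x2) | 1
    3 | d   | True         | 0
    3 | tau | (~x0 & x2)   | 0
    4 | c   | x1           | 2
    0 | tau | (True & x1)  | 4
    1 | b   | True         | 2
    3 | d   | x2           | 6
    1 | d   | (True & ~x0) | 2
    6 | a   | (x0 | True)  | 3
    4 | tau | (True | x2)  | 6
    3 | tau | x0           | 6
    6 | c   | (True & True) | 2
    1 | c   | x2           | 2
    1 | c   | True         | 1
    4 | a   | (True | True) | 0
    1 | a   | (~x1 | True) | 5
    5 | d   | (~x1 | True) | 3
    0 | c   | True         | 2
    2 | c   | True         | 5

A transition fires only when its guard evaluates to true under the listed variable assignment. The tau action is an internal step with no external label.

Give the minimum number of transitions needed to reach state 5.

Layered search for 5:
  L0 = {0}
  L1 = {2}
  L2 = {5}
first hit 5 at d=2 via c·c

Answer: 2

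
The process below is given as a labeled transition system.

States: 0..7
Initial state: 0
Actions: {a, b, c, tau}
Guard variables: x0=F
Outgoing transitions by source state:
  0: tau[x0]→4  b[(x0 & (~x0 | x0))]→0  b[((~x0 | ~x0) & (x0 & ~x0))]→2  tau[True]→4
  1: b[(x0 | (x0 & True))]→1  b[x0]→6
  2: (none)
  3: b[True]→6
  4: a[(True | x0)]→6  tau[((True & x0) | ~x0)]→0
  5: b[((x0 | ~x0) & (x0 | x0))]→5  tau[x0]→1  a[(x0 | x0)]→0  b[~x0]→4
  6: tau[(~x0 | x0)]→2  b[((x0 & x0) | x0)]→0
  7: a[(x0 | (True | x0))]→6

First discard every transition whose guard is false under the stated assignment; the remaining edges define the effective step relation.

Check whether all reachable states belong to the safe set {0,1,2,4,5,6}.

Answer: INVARIANT HOLDS

Analysis:
Allowed set {0,1,2,4,5,6}
Reach set: {0,2,4,6}
  0: ok
  2: ok
  4: ok
  6: ok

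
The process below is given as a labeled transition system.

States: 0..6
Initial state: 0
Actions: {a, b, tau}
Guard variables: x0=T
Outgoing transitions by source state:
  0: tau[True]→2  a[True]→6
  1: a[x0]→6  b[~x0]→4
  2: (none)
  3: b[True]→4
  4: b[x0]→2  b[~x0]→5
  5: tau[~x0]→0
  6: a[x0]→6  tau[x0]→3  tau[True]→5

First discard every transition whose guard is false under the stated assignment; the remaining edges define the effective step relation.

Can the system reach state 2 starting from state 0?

8 transition(s) survive guard evaluation.
Layer 0: {0}
Layer 1: {2,6}  cumulative {0,2,6}
Layer 2: {3,5}  cumulative {0,2,3,5,6}
Layer 3: {4}  cumulative {0,2,3,4,5,6}
Reachable = {0,2,3,4,5,6}
witness 2: tau

Answer: REACHABLE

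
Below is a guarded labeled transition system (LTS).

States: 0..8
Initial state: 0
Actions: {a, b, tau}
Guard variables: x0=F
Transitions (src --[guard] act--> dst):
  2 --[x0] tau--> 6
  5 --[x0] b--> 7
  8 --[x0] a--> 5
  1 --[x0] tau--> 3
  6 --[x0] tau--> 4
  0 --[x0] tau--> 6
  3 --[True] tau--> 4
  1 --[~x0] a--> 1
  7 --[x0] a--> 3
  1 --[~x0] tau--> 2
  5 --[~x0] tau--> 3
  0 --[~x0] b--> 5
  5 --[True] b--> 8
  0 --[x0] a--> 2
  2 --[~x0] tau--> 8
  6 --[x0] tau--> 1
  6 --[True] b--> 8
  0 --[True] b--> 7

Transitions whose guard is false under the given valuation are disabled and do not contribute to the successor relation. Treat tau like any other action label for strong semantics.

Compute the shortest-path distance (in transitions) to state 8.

Layered search for 8:
  L0 = {0}
  L1 = {5,7}
  L2 = {3,8}
depth(8)=2, e.g. b·b

Answer: 2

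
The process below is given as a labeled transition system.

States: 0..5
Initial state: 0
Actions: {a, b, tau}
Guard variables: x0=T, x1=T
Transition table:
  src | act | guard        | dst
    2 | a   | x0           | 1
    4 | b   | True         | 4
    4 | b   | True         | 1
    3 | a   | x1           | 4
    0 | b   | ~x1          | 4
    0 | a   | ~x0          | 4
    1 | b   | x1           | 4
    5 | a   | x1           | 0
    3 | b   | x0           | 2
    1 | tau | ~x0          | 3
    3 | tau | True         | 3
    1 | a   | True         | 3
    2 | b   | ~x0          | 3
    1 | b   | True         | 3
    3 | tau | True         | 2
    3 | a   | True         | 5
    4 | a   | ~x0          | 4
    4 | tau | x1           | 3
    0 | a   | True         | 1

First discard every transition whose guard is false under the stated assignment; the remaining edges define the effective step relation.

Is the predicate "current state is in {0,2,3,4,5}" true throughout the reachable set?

Inv-set: {0,2,3,4,5}
R = {0,1,2,3,4,5}
  0: ✓
  1: VIOLATES
  2: ✓
  3: ✓
  4: ✓
  5: ✓
witness against invariant: a → 1

Answer: INVARIANT VIOLATED at state 1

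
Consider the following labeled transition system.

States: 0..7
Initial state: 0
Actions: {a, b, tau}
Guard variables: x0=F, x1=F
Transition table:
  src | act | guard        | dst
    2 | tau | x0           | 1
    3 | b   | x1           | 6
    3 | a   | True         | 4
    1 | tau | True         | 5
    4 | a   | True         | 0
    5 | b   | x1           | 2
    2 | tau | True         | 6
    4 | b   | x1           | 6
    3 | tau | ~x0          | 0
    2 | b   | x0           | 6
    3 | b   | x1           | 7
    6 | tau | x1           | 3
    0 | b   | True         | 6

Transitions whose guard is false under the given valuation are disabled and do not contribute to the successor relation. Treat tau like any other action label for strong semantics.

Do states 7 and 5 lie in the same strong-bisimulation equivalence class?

Refine partition for ~:
  P[0] = {{0,1,2,3,4,5,6,7}}
  P[1] = {{0},{1,2},{3},{4},{5,6,7}}
stable after 2 split(s): 5 block(s)
7∈{5,6,7}, 5∈{5,6,7}

Answer: BISIMILAR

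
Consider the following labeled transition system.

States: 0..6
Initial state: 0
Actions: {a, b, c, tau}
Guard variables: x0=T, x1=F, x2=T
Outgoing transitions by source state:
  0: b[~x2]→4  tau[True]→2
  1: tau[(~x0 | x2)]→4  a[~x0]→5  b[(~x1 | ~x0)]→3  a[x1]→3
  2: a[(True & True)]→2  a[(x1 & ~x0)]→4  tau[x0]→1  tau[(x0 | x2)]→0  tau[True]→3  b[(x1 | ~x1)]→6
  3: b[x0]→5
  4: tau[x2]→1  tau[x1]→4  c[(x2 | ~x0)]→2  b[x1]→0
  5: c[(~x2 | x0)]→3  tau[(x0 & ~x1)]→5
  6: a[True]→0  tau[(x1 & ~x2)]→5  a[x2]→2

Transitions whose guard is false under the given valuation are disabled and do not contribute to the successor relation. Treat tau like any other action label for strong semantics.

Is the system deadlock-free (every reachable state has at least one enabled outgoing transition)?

R = {0,1,2,3,4,5,6}
  0: tau→2  [deg 1]
  1: b→3  tau→4  [deg 2]
  2: a→2  b→6  tau→0  tau→1  tau→3  [deg 5]
  3: b→5  [deg 1]
  4: c→2  tau→1  [deg 2]
  5: c→3  tau→5  [deg 2]
  6: a→0  a→2  [deg 2]

Answer: DEADLOCK-FREE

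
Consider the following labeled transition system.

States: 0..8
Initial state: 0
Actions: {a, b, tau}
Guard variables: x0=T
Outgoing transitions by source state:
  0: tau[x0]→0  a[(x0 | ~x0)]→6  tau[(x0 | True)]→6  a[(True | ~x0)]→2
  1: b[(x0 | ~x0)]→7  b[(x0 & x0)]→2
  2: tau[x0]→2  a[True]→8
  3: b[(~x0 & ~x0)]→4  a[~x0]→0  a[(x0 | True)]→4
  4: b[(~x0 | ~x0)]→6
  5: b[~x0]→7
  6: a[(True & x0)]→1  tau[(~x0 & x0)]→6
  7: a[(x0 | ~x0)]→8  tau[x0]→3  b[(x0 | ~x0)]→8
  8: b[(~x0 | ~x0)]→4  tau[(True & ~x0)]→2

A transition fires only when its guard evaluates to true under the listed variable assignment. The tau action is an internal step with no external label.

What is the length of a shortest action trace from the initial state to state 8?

Breadth-first toward 8:
  Layer 0: {0}
  Layer 1: {2,6}
  Layer 2: {1,8}
first hit 8 at d=2 via a·a

Answer: 2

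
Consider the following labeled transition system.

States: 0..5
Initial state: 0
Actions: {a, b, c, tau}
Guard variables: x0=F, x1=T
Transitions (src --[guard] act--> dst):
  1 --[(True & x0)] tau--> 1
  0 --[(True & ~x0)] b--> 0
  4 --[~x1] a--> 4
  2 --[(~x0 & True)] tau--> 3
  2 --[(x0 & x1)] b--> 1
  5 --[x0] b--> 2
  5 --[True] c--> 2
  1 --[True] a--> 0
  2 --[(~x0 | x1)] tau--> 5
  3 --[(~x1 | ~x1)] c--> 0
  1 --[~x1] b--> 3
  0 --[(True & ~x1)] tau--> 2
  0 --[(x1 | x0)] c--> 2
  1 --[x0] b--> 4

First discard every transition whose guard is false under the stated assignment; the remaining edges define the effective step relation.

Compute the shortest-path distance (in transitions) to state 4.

Answer: UNREACHABLE

Trace:
Breadth-first toward 4:
  Layer 0: {0}
  Layer 1: {2}
  Layer 2: {3,5}
4 never appears.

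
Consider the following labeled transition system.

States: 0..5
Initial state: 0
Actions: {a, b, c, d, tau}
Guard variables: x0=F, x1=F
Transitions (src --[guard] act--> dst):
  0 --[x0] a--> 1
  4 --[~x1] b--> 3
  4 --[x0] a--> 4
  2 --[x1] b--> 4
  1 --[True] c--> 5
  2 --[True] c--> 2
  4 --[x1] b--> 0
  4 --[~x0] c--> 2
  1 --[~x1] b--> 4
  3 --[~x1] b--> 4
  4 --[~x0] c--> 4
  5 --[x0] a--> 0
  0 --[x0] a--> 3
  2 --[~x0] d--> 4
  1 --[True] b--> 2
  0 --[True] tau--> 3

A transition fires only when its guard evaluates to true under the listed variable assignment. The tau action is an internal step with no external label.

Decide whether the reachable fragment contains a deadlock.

Answer: DEADLOCK-FREE

Working:
R = {0,2,3,4}
  0: tau→3  [deg 1]
  2: c→2  d→4  [deg 2]
  3: b→4  [deg 1]
  4: b→3  c→2  c→4  [deg 3]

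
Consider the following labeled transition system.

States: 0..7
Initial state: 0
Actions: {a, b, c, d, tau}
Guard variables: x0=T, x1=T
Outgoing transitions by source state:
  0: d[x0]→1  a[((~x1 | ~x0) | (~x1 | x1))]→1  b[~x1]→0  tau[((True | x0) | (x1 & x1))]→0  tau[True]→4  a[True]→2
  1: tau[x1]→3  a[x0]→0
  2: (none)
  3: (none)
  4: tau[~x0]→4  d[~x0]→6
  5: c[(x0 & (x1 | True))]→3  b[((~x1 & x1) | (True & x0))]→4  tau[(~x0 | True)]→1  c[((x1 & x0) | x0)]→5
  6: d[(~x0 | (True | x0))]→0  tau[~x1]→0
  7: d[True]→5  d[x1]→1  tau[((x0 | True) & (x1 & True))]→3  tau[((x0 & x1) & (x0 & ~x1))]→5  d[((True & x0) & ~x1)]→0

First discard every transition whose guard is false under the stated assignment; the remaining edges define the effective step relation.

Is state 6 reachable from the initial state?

15 transition(s) survive guard evaluation.
L0 = {0}
L1 = {1,2,4}  cumulative {0,1,2,4}
L2 = {3}  cumulative {0,1,2,3,4}
R = {0,1,2,3,4}

Answer: UNREACHABLE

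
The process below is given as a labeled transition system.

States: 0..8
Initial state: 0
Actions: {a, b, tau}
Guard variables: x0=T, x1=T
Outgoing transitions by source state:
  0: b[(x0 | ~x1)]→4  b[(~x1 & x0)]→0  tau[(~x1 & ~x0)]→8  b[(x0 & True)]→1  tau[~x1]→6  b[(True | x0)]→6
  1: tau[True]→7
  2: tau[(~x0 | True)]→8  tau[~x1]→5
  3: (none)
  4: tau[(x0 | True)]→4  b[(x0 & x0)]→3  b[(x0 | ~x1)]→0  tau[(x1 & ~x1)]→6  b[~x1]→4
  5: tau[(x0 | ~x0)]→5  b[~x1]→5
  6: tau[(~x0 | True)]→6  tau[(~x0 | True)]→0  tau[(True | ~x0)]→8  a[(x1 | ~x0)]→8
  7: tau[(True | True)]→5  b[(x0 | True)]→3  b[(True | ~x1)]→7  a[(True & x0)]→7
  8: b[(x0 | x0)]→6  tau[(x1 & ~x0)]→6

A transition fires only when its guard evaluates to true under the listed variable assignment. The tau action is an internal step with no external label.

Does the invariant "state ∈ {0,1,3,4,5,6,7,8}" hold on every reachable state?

Inv-set: {0,1,3,4,5,6,7,8}
Reach set: {0,1,3,4,5,6,7,8}
  0: ✓
  1: ✓
  3: ✓
  4: ✓
  5: ✓
  6: ✓
  7: ✓
  8: ✓

Answer: INVARIANT HOLDS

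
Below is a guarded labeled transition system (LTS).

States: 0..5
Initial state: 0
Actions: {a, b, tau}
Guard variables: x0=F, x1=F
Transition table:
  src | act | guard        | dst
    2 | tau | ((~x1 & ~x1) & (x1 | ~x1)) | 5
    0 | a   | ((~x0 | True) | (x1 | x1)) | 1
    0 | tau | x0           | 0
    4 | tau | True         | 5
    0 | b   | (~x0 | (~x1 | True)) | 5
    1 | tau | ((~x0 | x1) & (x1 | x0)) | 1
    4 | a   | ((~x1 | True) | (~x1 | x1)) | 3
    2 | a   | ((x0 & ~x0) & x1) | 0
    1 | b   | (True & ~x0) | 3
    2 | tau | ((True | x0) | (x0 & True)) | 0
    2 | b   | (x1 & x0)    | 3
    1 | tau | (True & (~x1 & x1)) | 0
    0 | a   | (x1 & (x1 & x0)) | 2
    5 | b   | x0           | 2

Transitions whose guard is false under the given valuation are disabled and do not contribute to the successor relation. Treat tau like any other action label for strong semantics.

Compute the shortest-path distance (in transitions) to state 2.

Answer: UNREACHABLE

Working:
Breadth-first toward 2:
  Layer 0: {0}
  Layer 1: {1,5}
  Layer 2: {3}
2 never appears.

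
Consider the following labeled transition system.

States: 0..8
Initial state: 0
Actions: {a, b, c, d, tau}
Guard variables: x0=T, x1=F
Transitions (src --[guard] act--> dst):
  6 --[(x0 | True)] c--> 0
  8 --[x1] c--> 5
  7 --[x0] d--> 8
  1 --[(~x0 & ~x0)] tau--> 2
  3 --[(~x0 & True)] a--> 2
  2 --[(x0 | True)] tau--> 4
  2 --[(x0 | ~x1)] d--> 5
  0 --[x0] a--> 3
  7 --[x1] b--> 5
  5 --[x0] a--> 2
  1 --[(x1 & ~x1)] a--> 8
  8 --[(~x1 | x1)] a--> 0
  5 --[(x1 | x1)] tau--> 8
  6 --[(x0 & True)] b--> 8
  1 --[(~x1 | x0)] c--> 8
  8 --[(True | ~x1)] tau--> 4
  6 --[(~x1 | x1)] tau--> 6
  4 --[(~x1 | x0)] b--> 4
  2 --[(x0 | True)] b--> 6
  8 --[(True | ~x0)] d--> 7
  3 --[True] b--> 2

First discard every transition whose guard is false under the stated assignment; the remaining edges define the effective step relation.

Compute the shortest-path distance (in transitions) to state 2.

Answer: 2

Analysis:
Layered search for 2:
  Layer 0: {0}
  Layer 1: {3}
  Layer 2: {2}
first hit 2 at d=2 via a·b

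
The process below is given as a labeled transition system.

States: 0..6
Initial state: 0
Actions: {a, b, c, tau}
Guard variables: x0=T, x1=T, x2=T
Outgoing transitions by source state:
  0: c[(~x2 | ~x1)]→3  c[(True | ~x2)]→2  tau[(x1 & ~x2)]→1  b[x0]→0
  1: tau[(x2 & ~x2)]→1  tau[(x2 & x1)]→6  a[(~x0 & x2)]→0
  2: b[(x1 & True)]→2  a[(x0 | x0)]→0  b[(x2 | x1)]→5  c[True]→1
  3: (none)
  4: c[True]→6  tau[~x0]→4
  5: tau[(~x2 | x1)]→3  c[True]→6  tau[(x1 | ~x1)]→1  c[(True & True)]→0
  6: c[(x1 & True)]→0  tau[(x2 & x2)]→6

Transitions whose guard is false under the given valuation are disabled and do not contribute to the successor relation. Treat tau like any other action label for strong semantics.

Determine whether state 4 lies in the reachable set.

Answer: UNREACHABLE

Working:
Guard filter leaves 14 enabled edge(s).
Layer 0: {0}
Layer 1: {2}  cumulative {0,2}
Layer 2: {1,5}  cumulative {0,1,2,5}
Layer 3: {3,6}  cumulative {0,1,2,3,5,6}
Reach set: {0,1,2,3,5,6}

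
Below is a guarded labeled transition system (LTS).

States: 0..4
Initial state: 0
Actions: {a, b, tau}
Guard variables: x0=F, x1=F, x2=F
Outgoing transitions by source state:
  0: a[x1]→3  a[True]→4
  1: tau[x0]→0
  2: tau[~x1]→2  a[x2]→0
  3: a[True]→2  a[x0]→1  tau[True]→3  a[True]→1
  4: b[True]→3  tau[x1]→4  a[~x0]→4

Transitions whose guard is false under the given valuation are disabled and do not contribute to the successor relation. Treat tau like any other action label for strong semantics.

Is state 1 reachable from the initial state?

Answer: REACHABLE

Analysis:
7 transition(s) survive guard evaluation.
Layer 0: {0}
Layer 1: {4}  total {0,4}
Layer 2: {3}  total {0,3,4}
Layer 3: {1,2}  total {0,1,2,3,4}
R = {0,1,2,3,4}
Path to 1: a·b·a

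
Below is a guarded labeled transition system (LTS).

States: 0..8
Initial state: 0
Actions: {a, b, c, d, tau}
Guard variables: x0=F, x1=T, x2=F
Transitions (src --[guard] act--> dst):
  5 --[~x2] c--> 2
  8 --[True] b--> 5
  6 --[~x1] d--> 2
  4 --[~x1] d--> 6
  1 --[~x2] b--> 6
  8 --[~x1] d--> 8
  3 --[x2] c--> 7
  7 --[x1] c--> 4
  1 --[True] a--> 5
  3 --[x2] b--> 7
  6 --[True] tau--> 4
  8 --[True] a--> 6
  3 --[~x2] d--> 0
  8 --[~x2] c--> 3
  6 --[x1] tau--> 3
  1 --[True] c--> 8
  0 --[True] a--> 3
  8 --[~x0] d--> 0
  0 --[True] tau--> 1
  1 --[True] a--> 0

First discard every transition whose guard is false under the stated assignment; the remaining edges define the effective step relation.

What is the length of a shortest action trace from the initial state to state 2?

Breadth-first toward 2:
  L0 = {0}
  L1 = {1,3}
  L2 = {5,6,8}
  L3 = {2,4}
depth(2)=3, e.g. tau·a·c

Answer: 3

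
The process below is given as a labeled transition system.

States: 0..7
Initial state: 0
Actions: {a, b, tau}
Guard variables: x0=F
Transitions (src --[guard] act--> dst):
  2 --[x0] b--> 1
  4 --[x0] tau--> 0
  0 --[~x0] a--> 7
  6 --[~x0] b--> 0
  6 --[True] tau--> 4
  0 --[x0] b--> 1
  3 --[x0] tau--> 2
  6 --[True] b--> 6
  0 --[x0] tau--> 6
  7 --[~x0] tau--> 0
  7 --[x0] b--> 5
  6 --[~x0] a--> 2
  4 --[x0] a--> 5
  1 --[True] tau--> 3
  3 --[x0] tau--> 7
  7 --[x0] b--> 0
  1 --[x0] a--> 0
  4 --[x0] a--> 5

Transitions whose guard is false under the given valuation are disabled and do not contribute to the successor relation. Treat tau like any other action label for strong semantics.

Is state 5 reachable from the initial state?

After dropping false guards: 7 live edges.
Layer 0: {0}
Layer 1: {7}  total {0,7}
Reachable = {0,7}

Answer: UNREACHABLE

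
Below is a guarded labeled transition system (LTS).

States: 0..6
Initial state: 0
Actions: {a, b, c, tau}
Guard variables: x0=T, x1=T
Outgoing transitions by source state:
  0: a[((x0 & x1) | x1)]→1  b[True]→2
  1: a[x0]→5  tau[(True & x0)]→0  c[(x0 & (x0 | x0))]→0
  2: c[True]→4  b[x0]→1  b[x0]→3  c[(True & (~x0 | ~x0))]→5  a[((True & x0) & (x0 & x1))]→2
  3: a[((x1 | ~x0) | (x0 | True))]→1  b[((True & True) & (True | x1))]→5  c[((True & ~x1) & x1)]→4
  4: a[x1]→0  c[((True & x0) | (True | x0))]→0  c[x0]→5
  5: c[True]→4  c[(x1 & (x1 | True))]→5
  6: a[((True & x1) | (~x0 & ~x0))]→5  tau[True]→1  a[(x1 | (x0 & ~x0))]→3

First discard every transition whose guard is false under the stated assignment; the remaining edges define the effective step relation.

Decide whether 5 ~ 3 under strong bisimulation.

Bisimulation quotient by refinement:
  round 0: {{0,1,2,3,4,5,6}}
  round 1: {{0,3},{1},{2},{4},{5},{6}}
  round 2: {{0},{1},{2},{3},{4},{5},{6}}
stable after 3 split(s): 7 block(s)
[5]={5}  [3]={3}

Answer: NOT BISIMILAR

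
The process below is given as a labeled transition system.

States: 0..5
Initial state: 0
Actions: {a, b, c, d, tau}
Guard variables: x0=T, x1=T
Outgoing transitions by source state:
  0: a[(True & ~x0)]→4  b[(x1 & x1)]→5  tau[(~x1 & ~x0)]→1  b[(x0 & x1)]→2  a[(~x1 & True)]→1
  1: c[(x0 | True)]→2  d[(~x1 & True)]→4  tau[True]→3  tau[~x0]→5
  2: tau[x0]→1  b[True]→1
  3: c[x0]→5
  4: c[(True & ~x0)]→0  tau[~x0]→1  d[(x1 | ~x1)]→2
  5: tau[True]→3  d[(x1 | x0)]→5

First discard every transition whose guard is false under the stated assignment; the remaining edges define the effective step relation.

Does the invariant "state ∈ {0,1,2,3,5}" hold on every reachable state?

Answer: INVARIANT HOLDS

Trace:
Allowed set {0,1,2,3,5}
R = {0,1,2,3,5}
  0: ok
  1: ok
  2: ok
  3: ok
  5: ok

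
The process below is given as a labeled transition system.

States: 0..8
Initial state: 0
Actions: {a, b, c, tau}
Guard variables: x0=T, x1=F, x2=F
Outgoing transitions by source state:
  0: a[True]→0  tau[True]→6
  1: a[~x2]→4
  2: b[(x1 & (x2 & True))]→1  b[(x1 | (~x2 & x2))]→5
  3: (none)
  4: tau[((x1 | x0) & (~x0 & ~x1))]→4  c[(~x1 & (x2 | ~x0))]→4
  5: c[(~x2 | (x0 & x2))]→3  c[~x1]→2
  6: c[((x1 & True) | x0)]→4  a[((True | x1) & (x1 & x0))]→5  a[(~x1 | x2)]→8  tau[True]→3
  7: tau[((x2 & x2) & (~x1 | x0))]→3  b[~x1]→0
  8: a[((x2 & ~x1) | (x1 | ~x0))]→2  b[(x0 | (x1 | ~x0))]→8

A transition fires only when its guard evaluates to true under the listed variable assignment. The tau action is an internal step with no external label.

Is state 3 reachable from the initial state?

Answer: REACHABLE

Working:
Guard filter leaves 10 enabled edge(s).
depth 0: {0}
depth 1: {6}  total {0,6}
depth 2: {3,4,8}  total {0,3,4,6,8}
R = {0,3,4,6,8}
trace reaching 3: tau·tau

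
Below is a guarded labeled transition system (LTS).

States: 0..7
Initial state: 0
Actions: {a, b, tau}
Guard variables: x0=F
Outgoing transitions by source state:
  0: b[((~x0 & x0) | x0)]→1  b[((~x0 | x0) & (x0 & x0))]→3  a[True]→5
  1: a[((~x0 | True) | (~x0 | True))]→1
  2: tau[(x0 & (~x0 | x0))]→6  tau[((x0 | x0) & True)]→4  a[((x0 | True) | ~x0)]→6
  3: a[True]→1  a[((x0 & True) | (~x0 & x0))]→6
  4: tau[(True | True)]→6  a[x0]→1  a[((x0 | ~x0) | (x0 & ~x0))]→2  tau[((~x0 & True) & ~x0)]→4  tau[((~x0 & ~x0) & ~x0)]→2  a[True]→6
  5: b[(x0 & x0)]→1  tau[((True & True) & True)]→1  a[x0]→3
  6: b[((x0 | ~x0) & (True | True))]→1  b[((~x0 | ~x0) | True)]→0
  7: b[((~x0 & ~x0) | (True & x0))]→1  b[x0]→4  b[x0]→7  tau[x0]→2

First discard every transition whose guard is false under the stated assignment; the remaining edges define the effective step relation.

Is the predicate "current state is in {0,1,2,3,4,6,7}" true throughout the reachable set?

Safe = {0,1,2,3,4,6,7}
R = {0,1,5}
  0: ✓
  1: ✓
  5: ✗ unsafe
reach 5 via a — violates

Answer: INVARIANT VIOLATED at state 5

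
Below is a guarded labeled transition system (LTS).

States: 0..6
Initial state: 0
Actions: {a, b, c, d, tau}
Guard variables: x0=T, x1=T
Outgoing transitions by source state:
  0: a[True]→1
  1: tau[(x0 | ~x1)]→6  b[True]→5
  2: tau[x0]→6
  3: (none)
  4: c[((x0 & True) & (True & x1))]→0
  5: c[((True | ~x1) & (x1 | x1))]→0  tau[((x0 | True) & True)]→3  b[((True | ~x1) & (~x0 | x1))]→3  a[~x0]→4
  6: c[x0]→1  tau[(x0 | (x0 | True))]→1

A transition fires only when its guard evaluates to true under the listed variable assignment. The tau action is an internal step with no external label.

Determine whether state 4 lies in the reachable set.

Answer: UNREACHABLE

Trace:
Guard filter leaves 10 enabled edge(s).
L0 = {0}
L1 = {1}  now seen {0,1}
L2 = {5,6}  now seen {0,1,5,6}
L3 = {3}  now seen {0,1,3,5,6}
R = {0,1,3,5,6}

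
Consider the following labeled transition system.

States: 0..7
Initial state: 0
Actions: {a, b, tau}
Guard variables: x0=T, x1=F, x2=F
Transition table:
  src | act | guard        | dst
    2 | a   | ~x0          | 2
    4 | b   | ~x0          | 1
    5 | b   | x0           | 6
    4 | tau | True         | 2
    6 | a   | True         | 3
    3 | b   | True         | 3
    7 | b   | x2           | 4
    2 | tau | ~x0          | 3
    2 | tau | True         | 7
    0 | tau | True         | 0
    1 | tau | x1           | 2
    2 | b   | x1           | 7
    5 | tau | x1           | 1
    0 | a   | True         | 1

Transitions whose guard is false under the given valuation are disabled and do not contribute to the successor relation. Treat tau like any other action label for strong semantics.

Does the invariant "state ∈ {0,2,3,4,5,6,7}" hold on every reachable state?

Inv-set: {0,2,3,4,5,6,7}
Reach set: {0,1}
  0: ok
  1: outside
reach 1 via a — violates

Answer: INVARIANT VIOLATED at state 1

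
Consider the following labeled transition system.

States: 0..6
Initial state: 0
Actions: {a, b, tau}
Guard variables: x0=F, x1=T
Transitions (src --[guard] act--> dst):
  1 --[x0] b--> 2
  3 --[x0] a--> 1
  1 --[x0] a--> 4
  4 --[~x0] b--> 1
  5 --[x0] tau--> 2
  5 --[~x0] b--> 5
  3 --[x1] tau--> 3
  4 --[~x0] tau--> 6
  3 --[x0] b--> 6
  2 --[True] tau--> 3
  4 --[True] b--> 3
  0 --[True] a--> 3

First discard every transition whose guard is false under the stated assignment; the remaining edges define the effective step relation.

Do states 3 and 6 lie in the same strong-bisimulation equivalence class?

Compute ~ classes (split until stable):
  round 0: {{0,1,2,3,4,5,6}}
  round 1: {{0},{1,6},{2,3},{4},{5}}
Fixed point at round 2; 5 class(es).
[3]={2,3}  [6]={1,6}

Answer: NOT BISIMILAR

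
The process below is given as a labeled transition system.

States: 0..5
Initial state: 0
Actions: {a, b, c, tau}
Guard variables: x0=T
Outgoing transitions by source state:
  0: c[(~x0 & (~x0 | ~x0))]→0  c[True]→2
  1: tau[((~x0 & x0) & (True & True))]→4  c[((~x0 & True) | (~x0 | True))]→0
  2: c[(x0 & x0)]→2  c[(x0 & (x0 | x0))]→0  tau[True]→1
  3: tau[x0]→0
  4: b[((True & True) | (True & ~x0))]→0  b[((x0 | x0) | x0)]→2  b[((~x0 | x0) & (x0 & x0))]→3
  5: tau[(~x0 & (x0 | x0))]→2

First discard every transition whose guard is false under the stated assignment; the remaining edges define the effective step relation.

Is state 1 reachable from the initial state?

Guard filter leaves 9 enabled edge(s).
Layer 0: {0}
Layer 1: {2}  total {0,2}
Layer 2: {1}  total {0,1,2}
Reachable = {0,1,2}
Path to 1: c·tau

Answer: REACHABLE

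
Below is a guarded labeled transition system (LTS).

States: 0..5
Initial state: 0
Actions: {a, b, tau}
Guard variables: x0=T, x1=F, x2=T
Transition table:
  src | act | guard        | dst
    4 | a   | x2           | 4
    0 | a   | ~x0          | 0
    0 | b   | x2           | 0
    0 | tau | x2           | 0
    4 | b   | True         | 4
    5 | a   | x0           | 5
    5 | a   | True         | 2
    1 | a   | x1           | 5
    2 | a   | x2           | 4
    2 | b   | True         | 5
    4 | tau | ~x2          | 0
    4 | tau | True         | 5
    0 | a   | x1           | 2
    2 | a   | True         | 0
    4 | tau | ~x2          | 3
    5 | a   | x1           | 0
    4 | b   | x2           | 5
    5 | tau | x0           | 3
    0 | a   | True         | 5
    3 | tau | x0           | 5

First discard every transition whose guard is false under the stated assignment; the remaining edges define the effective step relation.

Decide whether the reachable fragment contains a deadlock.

Reachable = {0,2,3,4,5}
  0: a→5  b→0  tau→0  [3 out]
  2: a→0  a→4  b→5  [3 out]
  3: tau→5  [1 out]
  4: a→4  b→4  b→5  tau→5  [4 out]
  5: a→2  a→5  tau→3  [3 out]

Answer: DEADLOCK-FREE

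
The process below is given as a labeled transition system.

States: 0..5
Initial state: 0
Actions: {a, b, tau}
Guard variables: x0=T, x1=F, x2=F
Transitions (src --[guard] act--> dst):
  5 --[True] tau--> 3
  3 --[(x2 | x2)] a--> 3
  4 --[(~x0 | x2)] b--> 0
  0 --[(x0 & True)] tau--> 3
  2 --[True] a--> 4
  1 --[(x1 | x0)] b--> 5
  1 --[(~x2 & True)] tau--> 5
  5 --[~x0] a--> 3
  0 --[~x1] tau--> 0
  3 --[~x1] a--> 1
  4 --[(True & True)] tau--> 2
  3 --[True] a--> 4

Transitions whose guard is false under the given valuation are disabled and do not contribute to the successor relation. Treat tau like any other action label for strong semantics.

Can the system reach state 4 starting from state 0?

Answer: REACHABLE

Trace:
9 transition(s) survive guard evaluation.
L0 = {0}
L1 = {3}  now seen {0,3}
L2 = {1,4}  now seen {0,1,3,4}
L3 = {2,5}  now seen {0,1,2,3,4,5}
R = {0,1,2,3,4,5}
trace reaching 4: tau·a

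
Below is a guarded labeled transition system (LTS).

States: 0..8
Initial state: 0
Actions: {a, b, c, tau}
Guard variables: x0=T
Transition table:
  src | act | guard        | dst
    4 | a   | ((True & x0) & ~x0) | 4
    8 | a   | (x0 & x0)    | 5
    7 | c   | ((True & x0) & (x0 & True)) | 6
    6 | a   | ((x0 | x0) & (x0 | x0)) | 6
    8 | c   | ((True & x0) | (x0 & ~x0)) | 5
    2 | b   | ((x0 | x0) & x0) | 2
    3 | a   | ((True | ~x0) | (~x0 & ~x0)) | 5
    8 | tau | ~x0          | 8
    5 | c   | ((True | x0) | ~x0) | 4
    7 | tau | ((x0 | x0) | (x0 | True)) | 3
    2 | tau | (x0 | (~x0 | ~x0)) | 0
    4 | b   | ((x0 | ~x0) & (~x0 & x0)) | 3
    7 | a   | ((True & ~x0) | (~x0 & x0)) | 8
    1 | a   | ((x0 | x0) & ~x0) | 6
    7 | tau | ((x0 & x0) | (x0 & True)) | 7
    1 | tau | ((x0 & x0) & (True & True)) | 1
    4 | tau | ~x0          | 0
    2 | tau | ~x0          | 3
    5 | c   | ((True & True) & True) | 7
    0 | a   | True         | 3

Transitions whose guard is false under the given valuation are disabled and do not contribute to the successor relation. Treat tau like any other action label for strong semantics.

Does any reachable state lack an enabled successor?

Answer: DEADLOCK at state 4

Trace:
Reachable = {0,3,4,5,6,7}
  0: a→3  [1 exit(s)]
  3: a→5  [1 exit(s)]
  4: ∅  [no exit]
  5: c→4  c→7  [2 exit(s)]
  6: a→6  [1 exit(s)]
  7: c→6  tau→3  tau→7  [3 exit(s)]
witness 4: a·a·c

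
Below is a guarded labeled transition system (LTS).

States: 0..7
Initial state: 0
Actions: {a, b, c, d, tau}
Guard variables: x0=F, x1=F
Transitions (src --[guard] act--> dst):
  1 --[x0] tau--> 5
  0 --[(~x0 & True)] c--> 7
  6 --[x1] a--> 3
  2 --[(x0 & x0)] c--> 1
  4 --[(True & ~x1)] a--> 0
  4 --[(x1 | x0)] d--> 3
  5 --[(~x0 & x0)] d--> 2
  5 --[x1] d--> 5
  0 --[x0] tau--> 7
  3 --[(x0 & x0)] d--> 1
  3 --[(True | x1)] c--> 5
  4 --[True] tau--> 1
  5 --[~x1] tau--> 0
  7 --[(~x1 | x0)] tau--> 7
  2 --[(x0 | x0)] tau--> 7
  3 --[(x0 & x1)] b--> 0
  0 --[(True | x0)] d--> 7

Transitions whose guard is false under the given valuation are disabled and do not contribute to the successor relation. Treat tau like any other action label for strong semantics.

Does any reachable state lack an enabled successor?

Answer: DEADLOCK-FREE

Analysis:
Reachable = {0,7}
  0: c→7  d→7  [2 exit(s)]
  7: tau→7  [1 exit(s)]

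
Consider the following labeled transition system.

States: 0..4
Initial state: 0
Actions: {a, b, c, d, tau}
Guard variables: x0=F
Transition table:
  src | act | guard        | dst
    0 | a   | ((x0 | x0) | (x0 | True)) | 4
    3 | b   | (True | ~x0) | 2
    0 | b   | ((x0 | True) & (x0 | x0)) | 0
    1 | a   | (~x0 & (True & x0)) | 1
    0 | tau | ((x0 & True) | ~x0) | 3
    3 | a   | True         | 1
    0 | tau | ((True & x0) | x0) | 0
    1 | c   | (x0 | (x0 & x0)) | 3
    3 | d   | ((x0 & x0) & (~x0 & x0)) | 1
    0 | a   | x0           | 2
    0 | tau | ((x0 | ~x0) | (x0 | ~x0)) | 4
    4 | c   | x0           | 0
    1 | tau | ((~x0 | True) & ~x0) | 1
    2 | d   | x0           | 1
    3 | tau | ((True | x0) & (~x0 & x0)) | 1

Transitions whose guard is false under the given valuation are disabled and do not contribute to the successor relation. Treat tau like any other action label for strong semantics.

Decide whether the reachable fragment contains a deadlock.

Reachable = {0,1,2,3,4}
  0: a→4  tau→3  tau→4  [3 out]
  1: tau→1  [1 out]
  2: ∅  [deadlock]
  3: a→1  b→2  [2 out]
  4: ∅  [deadlock]
trace reaching 2: tau·b

Answer: DEADLOCK at state 2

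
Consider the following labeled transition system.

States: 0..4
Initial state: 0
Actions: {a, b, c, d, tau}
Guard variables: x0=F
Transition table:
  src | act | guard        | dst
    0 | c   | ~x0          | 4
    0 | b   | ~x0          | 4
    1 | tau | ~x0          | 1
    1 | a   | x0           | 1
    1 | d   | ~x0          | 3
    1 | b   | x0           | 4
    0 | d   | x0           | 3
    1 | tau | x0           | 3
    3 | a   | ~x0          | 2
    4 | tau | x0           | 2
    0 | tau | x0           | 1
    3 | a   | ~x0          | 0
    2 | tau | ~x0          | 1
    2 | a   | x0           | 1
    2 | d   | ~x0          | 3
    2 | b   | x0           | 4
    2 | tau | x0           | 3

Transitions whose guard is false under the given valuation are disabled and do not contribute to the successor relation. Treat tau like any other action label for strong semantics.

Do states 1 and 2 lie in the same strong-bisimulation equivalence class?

Refine partition for ~:
  round 0: {{0,1,2,3,4}}
  round 1: {{0},{1,2},{3},{4}}
stable after 2 split(s): 4 block(s)
[1]={1,2}  [2]={1,2}

Answer: BISIMILAR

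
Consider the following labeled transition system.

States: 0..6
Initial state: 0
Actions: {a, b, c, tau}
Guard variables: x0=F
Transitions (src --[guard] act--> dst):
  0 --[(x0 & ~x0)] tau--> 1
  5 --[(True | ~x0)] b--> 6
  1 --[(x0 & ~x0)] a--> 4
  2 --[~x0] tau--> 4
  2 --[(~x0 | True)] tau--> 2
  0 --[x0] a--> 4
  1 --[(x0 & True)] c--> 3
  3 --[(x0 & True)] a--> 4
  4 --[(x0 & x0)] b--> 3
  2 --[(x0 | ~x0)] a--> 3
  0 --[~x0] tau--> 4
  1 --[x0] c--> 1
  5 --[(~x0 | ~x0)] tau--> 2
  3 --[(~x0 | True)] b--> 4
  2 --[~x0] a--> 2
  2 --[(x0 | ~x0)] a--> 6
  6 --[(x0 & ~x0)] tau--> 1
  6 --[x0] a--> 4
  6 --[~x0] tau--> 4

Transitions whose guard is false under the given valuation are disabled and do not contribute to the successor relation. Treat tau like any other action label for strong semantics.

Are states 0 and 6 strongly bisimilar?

Answer: BISIMILAR

Trace:
Refine partition for ~:
  round 0: {{0,1,2,3,4,5,6}}
  round 1: {{0,6},{1,4},{2},{3},{5}}
stable after 2 split(s): 5 block(s)
[0]={0,6}  [6]={0,6}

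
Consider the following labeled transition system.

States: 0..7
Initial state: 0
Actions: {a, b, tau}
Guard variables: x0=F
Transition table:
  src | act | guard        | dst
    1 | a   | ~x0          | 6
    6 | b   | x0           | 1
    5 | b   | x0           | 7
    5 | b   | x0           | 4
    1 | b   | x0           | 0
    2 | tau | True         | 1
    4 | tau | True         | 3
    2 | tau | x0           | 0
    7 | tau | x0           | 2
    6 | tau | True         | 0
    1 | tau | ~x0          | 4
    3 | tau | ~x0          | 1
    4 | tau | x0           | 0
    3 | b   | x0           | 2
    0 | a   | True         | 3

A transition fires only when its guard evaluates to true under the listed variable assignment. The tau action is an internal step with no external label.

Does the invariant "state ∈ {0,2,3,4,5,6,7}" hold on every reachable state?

Answer: INVARIANT VIOLATED at state 1

Analysis:
Safe = {0,2,3,4,5,6,7}
Reach set: {0,1,3,4,6}
  0: ✓
  1: VIOLATES
  3: ✓
  4: ✓
  6: ✓
witness against invariant: a·tau → 1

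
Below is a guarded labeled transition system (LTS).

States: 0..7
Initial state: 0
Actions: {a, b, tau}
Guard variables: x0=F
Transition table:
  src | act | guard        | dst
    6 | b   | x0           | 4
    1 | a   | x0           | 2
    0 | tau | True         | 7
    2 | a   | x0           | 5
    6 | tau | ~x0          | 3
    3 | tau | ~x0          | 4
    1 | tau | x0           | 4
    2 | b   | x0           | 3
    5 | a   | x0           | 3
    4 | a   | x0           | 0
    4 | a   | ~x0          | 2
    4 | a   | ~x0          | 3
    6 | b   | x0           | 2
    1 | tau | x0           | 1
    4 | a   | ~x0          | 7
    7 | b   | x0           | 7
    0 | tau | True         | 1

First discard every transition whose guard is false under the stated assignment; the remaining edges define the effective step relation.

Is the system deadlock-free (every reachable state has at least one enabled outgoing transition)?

Answer: DEADLOCK at state 1

Analysis:
Reachable = {0,1,7}
  0: tau→1  tau→7  [deg 2]
  1: ∅  [no exit]
  7: ∅  [no exit]
witness 1: tau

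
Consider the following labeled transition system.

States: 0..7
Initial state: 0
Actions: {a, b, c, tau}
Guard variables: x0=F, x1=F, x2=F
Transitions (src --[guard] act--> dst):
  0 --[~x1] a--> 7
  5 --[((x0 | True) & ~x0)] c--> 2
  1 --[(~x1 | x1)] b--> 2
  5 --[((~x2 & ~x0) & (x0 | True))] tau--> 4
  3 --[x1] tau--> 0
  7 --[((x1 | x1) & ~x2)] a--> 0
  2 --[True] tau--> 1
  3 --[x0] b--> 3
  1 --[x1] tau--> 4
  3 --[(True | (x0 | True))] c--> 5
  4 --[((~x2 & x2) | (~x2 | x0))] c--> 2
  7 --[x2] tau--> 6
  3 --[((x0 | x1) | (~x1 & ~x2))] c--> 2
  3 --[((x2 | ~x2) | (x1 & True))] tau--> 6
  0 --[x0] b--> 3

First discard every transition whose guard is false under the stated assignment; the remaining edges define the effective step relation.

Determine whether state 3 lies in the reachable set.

Answer: UNREACHABLE

Trace:
9 transition(s) survive guard evaluation.
L0 = {0}
L1 = {7}  now seen {0,7}
Reachable = {0,7}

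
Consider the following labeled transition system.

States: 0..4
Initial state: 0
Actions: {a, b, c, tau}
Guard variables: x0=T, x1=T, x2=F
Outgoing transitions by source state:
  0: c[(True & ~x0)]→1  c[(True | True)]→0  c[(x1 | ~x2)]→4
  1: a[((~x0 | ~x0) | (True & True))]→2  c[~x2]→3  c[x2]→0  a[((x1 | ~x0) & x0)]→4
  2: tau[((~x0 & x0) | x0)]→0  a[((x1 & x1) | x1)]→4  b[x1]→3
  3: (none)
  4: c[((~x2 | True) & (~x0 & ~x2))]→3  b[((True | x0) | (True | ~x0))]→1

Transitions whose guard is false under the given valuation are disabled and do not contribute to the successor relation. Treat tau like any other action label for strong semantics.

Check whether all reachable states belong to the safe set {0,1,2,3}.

Answer: INVARIANT VIOLATED at state 4

Analysis:
Safe = {0,1,2,3}
Reachable = {0,1,2,3,4}
  0: ok
  1: ok
  2: ok
  3: ok
  4: outside
witness against invariant: c → 4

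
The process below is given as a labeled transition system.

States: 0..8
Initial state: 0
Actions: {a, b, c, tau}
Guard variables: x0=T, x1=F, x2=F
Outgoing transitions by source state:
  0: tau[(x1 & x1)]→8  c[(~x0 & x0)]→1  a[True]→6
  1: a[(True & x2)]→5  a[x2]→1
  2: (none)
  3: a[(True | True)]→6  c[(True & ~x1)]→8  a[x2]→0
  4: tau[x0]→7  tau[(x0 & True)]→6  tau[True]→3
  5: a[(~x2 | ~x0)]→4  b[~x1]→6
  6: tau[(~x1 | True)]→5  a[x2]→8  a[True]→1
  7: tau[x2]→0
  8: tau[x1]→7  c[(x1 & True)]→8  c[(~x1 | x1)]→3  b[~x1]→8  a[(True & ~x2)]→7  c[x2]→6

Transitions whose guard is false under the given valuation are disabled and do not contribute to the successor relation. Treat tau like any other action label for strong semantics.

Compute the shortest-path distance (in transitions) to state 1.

Answer: 2

Working:
Breadth-first toward 1:
  L0 = {0}
  L1 = {6}
  L2 = {1,5}
1 enters at depth 2; path a·a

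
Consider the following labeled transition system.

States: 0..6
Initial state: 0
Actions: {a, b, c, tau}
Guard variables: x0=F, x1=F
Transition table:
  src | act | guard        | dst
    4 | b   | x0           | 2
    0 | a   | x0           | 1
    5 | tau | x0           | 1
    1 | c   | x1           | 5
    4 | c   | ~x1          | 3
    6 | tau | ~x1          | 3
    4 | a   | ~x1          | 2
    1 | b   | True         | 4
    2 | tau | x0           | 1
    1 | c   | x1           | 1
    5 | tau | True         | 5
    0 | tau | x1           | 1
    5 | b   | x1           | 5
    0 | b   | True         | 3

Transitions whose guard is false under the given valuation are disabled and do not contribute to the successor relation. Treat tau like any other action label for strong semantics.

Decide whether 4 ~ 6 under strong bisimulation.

Answer: NOT BISIMILAR

Working:
Bisimulation quotient by refinement:
  P[0] = {{0,1,2,3,4,5,6}}
  P[1] = {{0,1},{2,3},{4},{5,6}}
  P[2] = {{0},{1},{2,3},{4},{5},{6}}
stable after 3 split(s): 6 block(s)
4∈{4}, 6∈{6}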